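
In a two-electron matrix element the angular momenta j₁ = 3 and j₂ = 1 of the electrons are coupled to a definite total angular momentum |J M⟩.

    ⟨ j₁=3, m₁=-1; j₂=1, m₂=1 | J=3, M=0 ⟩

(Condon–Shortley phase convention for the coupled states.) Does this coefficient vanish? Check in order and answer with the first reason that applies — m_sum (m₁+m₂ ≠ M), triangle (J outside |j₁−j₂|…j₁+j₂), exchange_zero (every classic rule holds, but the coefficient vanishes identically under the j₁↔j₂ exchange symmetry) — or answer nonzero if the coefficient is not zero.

m-sum: m₁+m₂ = -1+1 = 0, M = 0  ✓
triangle: |j₁−j₂| = 2 ≤ J = 3 ≤ j₁+j₂ = 4  ✓
exchange: j₁≠j₂ or m₁≠m₂ — the exchange symmetry imposes no constraint here
value check: CG = −√(1/2) = -0.707107 ≠ 0

nonzero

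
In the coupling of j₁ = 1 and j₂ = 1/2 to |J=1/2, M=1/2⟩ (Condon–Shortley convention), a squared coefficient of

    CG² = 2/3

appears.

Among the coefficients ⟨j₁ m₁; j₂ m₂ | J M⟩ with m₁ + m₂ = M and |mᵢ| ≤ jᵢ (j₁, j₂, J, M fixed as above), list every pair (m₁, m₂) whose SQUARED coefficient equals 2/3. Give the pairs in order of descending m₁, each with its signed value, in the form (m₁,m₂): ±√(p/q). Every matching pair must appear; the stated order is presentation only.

Admissible pairs with m₁+m₂ = M = 1/2: (0,1/2), (1,-1/2)
  (m₁,m₂)=(1,-1/2): CG² = 2/3, CG = +√(2/3)   ← matches the target
  (m₁,m₂)=(0,1/2): CG² = 1/3, CG = −√(1/3)
Pairs with CG² = 2/3: (1,-1/2): +√(2/3)

(1,-1/2): +√(2/3)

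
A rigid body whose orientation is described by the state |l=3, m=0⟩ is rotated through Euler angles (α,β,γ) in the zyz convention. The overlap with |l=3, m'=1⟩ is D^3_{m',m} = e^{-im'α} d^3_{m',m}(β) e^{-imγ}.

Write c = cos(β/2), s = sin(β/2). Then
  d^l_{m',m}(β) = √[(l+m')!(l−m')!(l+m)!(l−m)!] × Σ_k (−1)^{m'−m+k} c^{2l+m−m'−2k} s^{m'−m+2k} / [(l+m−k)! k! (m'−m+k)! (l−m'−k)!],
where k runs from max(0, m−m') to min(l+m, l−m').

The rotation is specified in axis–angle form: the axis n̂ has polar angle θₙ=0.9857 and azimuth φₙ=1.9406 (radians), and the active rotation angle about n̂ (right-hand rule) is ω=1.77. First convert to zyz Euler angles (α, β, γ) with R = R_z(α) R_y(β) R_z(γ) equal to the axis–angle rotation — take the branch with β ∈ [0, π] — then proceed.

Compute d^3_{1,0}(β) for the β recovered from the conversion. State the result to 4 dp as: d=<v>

Axis–angle → zyz. n̂ = (sinθₙcosφₙ, sinθₙsinφₙ, cosθₙ) = (-0.301311, +0.777302, +0.552280), ω = 1.7700.
R = I cosω + sinω [n̂]ₓ + (1−cosω) n̂n̂ᵀ gives
  R = [-0.089134, -0.821916, +0.562592; +0.260801, +0.525874, +0.809592; -0.961269, +0.218887, +0.167483]
β = atan2(√(R₁₃²+R₂₃²), R₃₃) = 1.402521; α = atan2(R₂₃, R₁₃) mod 2π = 0.963496; γ = atan2(R₃₂, −R₃₁) mod 2π = 0.223889
d^3_{1,0}(β=1.4025) via the finite sum:
c=cos(1.402521/2)=0.764030, s=sin(1.402521/2)=0.645181; N=√[24·2·6·6]=41.569219
k∈{0,1,2} keeps every argument non-negative
  k=0: (−1)^1·41.5692/(12)·0.7640^5·0.6452^1 = -0.581867
  k=1: (−1)^2·41.5692/(4)·0.7640^3·0.6452^3 = +1.244765
  k=2: (−1)^3·41.5692/(12)·0.7640^1·0.6452^5 = -0.295876
d^3_{1,0}(1.4025) = -0.581867 +1.244765 -0.295876 = +0.367023

d=0.3670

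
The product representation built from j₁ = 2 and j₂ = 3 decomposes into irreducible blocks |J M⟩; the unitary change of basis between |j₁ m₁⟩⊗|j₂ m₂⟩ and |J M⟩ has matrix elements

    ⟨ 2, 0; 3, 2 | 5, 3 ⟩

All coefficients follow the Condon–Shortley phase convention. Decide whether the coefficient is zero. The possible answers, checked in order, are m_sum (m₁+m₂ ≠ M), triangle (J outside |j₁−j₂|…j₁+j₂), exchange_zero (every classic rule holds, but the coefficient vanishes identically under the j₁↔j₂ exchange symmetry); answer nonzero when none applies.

m-sum: m₁+m₂ = 0+2 = 2, M = 3  ✗ ⇒ coefficient is 0

m_sum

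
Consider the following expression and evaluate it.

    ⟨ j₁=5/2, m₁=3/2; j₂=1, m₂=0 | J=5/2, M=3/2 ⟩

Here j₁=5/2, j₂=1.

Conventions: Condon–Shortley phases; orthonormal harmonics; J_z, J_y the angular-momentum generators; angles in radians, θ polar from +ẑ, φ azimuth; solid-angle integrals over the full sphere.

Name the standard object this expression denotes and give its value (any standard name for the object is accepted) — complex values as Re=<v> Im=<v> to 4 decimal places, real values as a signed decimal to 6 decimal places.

Clebsch–Gordan coefficient, +√(9/35) ≈ +0.507093

This is a Clebsch–Gordan (vector-coupling) coefficient.
triangle: 1!×4!×1!/7! = 24/5040
(j±m)!: 4!×1!×1!×1!×4!×1! = 576
prefactor² = (2J+1)×Δ×N² = 576/35
  k=0: +1/(0!×1!×1!×1!×3!×0!) = 1/6
  k=1: −1/(1!×0!×0!×0!×4!×1!) = -1/24
Σ = 1/8  ⇒  CG² = 576/35×(1/8)² = 9/35
CG = +√(9/35) = +0.507093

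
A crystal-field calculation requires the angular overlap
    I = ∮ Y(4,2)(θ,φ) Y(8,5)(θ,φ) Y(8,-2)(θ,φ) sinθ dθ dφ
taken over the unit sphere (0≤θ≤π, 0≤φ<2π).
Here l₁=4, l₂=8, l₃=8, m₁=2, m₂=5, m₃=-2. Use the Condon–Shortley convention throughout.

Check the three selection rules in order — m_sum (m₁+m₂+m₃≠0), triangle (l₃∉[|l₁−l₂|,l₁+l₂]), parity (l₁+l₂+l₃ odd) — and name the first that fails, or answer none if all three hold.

m_sum

azimuthal sum: 2 + 5 − 2 = 5  ✗
4 ≤ 8 ≤ 12 (triangle on l)
L = 4 + 8 + 8 = 20 (even)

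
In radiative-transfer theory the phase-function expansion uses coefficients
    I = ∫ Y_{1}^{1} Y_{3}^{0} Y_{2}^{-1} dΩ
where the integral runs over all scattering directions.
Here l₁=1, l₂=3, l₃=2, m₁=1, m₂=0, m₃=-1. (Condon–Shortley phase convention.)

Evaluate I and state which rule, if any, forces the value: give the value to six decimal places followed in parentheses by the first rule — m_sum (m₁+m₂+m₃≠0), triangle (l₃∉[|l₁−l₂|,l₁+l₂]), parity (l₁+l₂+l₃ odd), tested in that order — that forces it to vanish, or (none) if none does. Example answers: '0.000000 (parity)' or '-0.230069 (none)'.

Rules hold: Σm=0, L=6 even, 2≤2≤4.
N = 3·7·5 = 105
Δ = 2!·0!·4!/7! = 1/105
Racah Σ t=1..1: t=1:−1/4 = -1/4
⇒ 3j(1 3 2; 0 0 0)² = 3/35, sgn -1
Racah Σ t=0..0: t=0:+1/12 = 1/12
⇒ 3j(1 3 2; 1 0 -1)² = 1/35, sgn -1
4πI² = N·(3j₀)²·(3jₘ)² = 9/35
I = +1·√(0.257143/4π) = 0.14304817
No selection rule forces the value: the integral is nonzero (none).

0.143048 (none)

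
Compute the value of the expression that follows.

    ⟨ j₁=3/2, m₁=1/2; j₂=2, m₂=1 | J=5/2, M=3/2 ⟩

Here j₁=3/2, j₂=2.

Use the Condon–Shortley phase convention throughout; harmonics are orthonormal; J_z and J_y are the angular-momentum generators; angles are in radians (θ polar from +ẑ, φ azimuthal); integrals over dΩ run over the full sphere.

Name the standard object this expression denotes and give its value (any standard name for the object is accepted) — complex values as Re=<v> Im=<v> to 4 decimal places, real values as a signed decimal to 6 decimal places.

Clebsch–Gordan coefficient, −√(1/35) ≈ -0.169031

This is a Clebsch–Gordan (vector-coupling) coefficient.
j₁+j₂−J=1  J+j₁−j₂=2  J−j₁+j₂=3  j₁+j₂+J+1=7
(j₁±m₁, j₂±m₂, J±M) = (2,1,3,1,4,1)
P² = 144/35
sum k=0..1:
  [0] +1/6 = 1/6
  [1] −1/4 = -1/4
S = -1/12
C² = P²·S² = 1/35 ; C = -0.169031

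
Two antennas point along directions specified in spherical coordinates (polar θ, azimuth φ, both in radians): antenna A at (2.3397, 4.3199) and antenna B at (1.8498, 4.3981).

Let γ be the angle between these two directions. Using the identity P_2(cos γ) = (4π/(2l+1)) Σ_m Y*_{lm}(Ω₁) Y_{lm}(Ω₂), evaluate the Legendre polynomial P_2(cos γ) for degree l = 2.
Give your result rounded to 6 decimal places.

Term-by-term m-sum for l=2 (normalisation 4π/5 = 2.513274):
  term(m=-2) = +0.070350-0.011093i   from Y*(Ω₁)=-0.141132+0.141014i, Y(Ω₂)=-0.288747-0.209901i
  term(m=-1) = +0.078721-0.006169i   from Y*(Ω₁)=+0.147665+0.356708i, Y(Ω₂)=+0.063229-0.194512i
  term(m=+0) = -0.034618+0.000000i   from Y*(Ω₁)=+0.142092-0.000000i, Y(Ω₂)=-0.243630+0.000000i
  term(m=+1) = +0.078721+0.006169i   from Y*(Ω₁)=-0.147665+0.356708i, Y(Ω₂)=-0.063229-0.194512i
  term(m=+2) = +0.070350+0.011093i   from Y*(Ω₁)=-0.141132-0.141014i, Y(Ω₂)=-0.288747+0.209901i
Total Σ_m = +0.263524+0.000000i. Multiply by 2.513274: +0.662309+0.000000i. P_2(cos γ) = 0.662309

0.662309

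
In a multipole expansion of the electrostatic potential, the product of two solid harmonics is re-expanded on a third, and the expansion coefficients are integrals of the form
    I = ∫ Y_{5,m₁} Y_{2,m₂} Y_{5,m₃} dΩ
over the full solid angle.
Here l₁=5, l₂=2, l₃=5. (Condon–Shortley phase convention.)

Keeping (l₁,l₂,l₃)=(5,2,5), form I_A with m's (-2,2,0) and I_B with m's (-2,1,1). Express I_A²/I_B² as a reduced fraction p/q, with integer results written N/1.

l's match ⇒ only the (l;m) 3-j factors differ between A and B.
A: triangle coeff Δ(5,2,5) = 1/38610; Σ_t [2,2]: t=2:+1/2880 = 1/2880; (3j)²=14/429 [(5 2 5; -2 2 0)], sign=-1
B: triangle coeff Δ(5,2,5) = 1/38610; Σ_t [1,2]: t=1:−1/2880 t=2:+1/1440 = 1/2880; (3j)²=7/715 [(5 2 5; -2 1 1)], sign=+1
I_A²/I_B² = (14/429)/(7/715) = 10/3

10/3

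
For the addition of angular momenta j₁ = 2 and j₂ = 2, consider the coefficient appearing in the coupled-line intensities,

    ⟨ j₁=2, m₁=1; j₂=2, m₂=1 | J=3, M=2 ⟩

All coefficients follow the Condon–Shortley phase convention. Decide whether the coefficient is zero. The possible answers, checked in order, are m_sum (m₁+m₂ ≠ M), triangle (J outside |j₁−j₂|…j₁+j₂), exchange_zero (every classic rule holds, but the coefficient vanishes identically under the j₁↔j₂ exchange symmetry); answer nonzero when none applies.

m-sum: m₁+m₂ = 1+1 = 2, M = 2  ✓
triangle: |j₁−j₂| = 0 ≤ J = 3 ≤ j₁+j₂ = 4  ✓
exchange: j₁=j₂ and m₁=m₂, and (−1)^(j₁+j₂−J) = (−1)^1 = −1 forces ⟨j₁m₁;j₂m₂|JM⟩ = −⟨j₂m₂;j₁m₁|JM⟩ = −⟨j₁m₁;j₂m₂|JM⟩ ⇒ the coefficient vanishes identically
Racah sum check: Σ_k collapses to 0 ⇒ CG = 0

exchange_zero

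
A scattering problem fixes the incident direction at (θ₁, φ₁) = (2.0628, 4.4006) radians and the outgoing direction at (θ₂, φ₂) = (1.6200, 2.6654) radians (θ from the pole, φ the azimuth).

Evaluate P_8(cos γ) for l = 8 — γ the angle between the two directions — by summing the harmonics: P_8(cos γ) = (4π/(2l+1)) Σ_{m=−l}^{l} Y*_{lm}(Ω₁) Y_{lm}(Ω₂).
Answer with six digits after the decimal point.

Addition theorem: P_8(cos γ) = (4π/17) Σ_m Y*_{lm}(Ω₁) Y_{lm}(Ω₂), m = −8…8:
  term(m=-8) = (0.024223, 0.092710)   from Y*(Ω₁)=(-0.149748, -0.113198), Y(Ω₂)=(-0.400759, -0.316167)
  term(m=-7) = (0.036948, -0.016499)   from Y*(Ω₁)=(-0.329462, 0.231115), Y(Ω₂)=(-0.098704, -0.019163)
  term(m=-6) = (0.082298, 0.124423)   from Y*(Ω₁)=(0.122389, 0.395739), Y(Ω₂)=(0.345661, -0.101059)
  term(m=-5) = (0.006124, -0.005692)   from Y*(Ω₁)=(0.070960, 0.000841), Y(Ω₂)=(0.085345, -0.081219)
  term(m=-4) = (-0.079816, -0.061641)   from Y*(Ω₁)=(-0.101618, 0.302944), Y(Ω₂)=(-0.103457, 0.298172)
  term(m=-3) = (-0.014462, 0.026905)   from Y*(Ω₁)=(0.195522, 0.144191), Y(Ω₂)=(0.017821, 0.124462)
  term(m=-2) = (0.058478, 0.019952)   from Y*(Ω₁)=(-0.169258, 0.121751), Y(Ω₂)=(-0.171807, -0.241467)
  term(m=-1) = (0.006111, -0.036837)   from Y*(Ω₁)=(0.088753, 0.275373), Y(Ω₂)=(-0.114704, -0.059162)
  term(m=+0) = (-0.049139, -0.000000)   from Y*(Ω₁)=(-0.169033, -0.000000), Y(Ω₂)=(0.290707, 0.000000)
  term(m=+1) = (0.006111, 0.036837)   from Y*(Ω₁)=(-0.088753, 0.275373), Y(Ω₂)=(0.114704, -0.059162)
  term(m=+2) = (0.058478, -0.019952)   from Y*(Ω₁)=(-0.169258, -0.121751), Y(Ω₂)=(-0.171807, 0.241467)
  term(m=+3) = (-0.014462, -0.026905)   from Y*(Ω₁)=(-0.195522, 0.144191), Y(Ω₂)=(-0.017821, 0.124462)
  term(m=+4) = (-0.079816, 0.061641)   from Y*(Ω₁)=(-0.101618, -0.302944), Y(Ω₂)=(-0.103457, -0.298172)
  term(m=+5) = (0.006124, 0.005692)   from Y*(Ω₁)=(-0.070960, 0.000841), Y(Ω₂)=(-0.085345, -0.081219)
  term(m=+6) = (0.082298, -0.124423)   from Y*(Ω₁)=(0.122389, -0.395739), Y(Ω₂)=(0.345661, 0.101059)
  term(m=+7) = (0.036948, 0.016499)   from Y*(Ω₁)=(0.329462, 0.231115), Y(Ω₂)=(0.098704, -0.019163)
  term(m=+8) = (0.024223, -0.092710)   from Y*(Ω₁)=(-0.149748, 0.113198), Y(Ω₂)=(-0.400759, 0.316167)
Σ over m = (0.190672, 0.000000); ×(4π/17) → (0.140945, 0.000000). Real part: 0.140945

0.140945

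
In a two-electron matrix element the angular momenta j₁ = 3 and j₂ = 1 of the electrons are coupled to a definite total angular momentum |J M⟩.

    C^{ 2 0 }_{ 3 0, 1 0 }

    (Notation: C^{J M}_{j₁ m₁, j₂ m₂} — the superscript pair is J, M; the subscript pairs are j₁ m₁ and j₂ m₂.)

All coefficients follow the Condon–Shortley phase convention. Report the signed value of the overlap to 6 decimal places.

j₁+j₂−J=2  J+j₁−j₂=4  J−j₁+j₂=0  j₁+j₂+J+1=7
(j₁±m₁, j₂±m₂, J±M) = (3,3,1,1,2,2)
P² = 48/7
sum k=1..1:
  [1] −1/4 = -1/4
S = -1/4
C² = P²·S² = 3/7 ; C = -0.654654

-0.654654  (= −√(3/7))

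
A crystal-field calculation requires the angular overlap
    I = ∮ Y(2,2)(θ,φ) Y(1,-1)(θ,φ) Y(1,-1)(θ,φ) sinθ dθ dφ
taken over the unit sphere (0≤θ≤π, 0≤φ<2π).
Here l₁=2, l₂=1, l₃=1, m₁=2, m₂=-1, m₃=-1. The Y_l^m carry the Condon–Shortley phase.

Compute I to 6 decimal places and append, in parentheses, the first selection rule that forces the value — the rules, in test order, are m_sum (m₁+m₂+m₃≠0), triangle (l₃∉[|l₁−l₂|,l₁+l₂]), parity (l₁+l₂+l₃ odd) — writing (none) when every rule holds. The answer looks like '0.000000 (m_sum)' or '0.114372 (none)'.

0.309019 (none)

Rules hold: Σm=0, L=4 even, 1≤1≤3.
N = 5·3·3 = 45
Δ = 2!·2!·0!/5! = 1/30
Racah Σ t=1..1: t=1:−1/1 = -1/1
⇒ 3j(2 1 1; 0 0 0)² = 2/15, sgn +1
Racah Σ t=0..0: t=0:+1/4 = 1/4
⇒ 3j(2 1 1; 2 -1 -1)² = 1/5, sgn +1
4πI² = N·(3j₀)²·(3jₘ)² = 6/5
I = +1·√(1.2/4π) = 0.30901936
No selection rule forces the value: the integral is nonzero (none).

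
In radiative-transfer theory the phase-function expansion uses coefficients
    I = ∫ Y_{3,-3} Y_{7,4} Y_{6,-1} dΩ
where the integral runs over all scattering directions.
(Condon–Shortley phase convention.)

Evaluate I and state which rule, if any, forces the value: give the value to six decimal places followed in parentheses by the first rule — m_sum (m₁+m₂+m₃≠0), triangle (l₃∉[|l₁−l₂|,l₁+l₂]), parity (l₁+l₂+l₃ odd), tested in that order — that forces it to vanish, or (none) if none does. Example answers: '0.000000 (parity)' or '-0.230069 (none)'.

-0.190770 (none)

Checks pass: Σm=0; 16 even; l₃=6∈[4,10].
(2·3+1)(2·7+1)(2·6+1) = 1365
Δ: 4! 2! 10! / 17! → 1/2042040
sum: t=1:−1/207360 t=2:+1/57600 t=3:−1/207360 = 1/129600
3j²(3 7 6; 0 0 0) = Δ·Π!·Σ² = 168/12155  (sign +1)
sum: t=4:+1/1451520 = 1/1451520
3j²(3 7 6; -3 4 -1) = Δ·Π!·Σ² = 75/3094  (sign -1)
combine: 4πI² = 1365·168/12155·75/3094 = 18900/41327
take √, sign -1: I = -0.19076954
No selection rule forces the value: the integral is nonzero (none).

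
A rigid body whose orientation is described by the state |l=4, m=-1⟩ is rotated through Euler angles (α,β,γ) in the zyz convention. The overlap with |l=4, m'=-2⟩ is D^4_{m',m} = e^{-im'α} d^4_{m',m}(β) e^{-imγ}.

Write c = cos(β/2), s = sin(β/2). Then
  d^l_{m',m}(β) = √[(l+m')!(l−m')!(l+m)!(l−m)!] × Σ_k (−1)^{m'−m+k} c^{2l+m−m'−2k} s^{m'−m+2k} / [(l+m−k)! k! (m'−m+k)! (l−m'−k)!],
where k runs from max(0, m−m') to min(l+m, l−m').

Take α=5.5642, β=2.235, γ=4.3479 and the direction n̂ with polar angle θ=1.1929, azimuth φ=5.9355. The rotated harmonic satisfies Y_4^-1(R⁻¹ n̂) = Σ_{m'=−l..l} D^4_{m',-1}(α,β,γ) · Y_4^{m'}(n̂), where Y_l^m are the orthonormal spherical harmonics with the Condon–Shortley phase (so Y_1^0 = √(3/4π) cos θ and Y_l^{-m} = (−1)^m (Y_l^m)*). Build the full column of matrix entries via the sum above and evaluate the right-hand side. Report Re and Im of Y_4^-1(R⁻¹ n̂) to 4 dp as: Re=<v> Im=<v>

Need the full column D^4_{m',-1} for m'=−4..4 at α=5.5642, β=2.2350, γ=4.3479.
cos(β/2)=0.437931, sin(β/2)=0.899008
d^4_{-4,-1}: single k=3 term ⇒ +0.087582;  D = +0.008642+0.087155i
d^4_{-3,-1}: k∈[2..3] ⇒ +0.045252 -0.317832 = -0.272581;  D = +0.158412-0.221824i
d^4_{-2,-1}: k∈[1..3] ⇒ +0.011783 -0.248272 +0.697512 = +0.461023;  D = -0.448707+0.105849i
d^4_{-1,-1}: k∈[0..3] ⇒ +0.001353 -0.085517 +0.720776 -1.012499 = -0.375888;  D = +0.332130+0.176014i
d^4_{0,-1}: k∈[0..3] ⇒ -0.012420 +0.314042 -1.323437 +0.929538 = -0.092276;  D = +0.032894+0.086214i
d^4_{1,-1}: k∈[0..3] ⇒ +0.057012 -0.720776 +1.518749 -0.426688 = +0.428296;  D = +0.148669-0.401666i
d^4_{2,-1}: k∈[0..2] ⇒ -0.165515 +1.046268 -0.881838 = -0.001084;  D = -0.000952+0.000517i
d^4_{3,-1}: k∈[0..1] ⇒ +0.317832 -0.803646 = -0.485814;  D = -0.473927-0.106811i
d^4_{4,-1}: single k=0 term ⇒ -0.369089;  D = -0.217489-0.298203i
Y_4^{m'}(θ=1.1929,φ=5.9355) and Σ D·Y over m':
  (+0.0086+0.0872i)·(+0.0591+0.3249i)  (+0.1584-0.2218i)·(+0.1867+0.3204i)  (-0.4487+0.1058i)·(-0.0104-0.0087i)  (+0.3321+0.1760i)·(-0.3122-0.1132i)  (+0.0329+0.0862i)·(-0.0461+0.0000i)  (+0.1487-0.4017i)·(+0.3122-0.1132i)  (-0.0010+0.0005i)·(-0.0104+0.0087i)  (-0.4739-0.1068i)·(-0.1867+0.3204i)  (-0.2175-0.2982i)·(+0.0591-0.3249i)
Y_4^-1(R⁻¹ n̂) = +0.007080-0.297523i

Re=0.0071 Im=-0.2975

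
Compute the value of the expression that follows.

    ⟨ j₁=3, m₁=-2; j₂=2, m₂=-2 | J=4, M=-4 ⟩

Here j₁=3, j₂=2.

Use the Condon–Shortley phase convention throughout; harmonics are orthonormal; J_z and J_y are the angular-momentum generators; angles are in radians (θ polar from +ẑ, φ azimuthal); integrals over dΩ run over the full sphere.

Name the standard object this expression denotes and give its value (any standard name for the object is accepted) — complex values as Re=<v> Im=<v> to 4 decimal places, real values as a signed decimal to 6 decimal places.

This is a Clebsch–Gordan (vector-coupling) coefficient.
j₁+j₂−J=1  J+j₁−j₂=5  J−j₁+j₂=3  j₁+j₂+J+1=10
(j₁±m₁, j₂±m₂, J±M) = (1,5,0,4,0,8)
P² = 207360
sum k=0..0:
  [0] +1/720 = 1/720
S = 1/720
C² = P²·S² = 2/5 ; C = +0.632456

Clebsch–Gordan coefficient, +√(2/5) ≈ +0.632456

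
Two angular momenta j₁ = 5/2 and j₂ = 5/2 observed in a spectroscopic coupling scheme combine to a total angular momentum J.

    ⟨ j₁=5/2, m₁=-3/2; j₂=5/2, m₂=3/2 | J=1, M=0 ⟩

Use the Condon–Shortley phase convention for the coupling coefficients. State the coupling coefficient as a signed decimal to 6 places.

triangle: 4!·1!·1!/7! = 24/5040
(j±m)!: 1!·4!·4!·1!·1!·1! = 576
prefactor² = (2J+1)·Δ·N² = 288/35
  k=3: −1/(3!·1!·1!·1!·0!·0!) = -1/6
  k=4: +1/(4!·0!·0!·0!·1!·1!) = 1/24
Σ = -1/8  ⇒  CG² = 288/35·(-1/8)² = 9/70
CG = −√(9/70) = -0.358569

-0.358569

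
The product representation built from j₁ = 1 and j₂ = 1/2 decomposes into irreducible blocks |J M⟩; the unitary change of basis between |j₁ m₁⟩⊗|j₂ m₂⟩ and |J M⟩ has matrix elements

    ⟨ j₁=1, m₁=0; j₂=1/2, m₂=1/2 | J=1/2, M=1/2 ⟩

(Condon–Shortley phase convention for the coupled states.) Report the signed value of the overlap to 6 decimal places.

−√(1/3) = -0.577350

triangle: 1!*1!*0!/3! = 1/6
(j±m)!: 1!*1!*1!*0!*1!*0! = 1
prefactor² = (2J+1)*Δ*N² = 1/3
  k=1: −1/(1!*0!*0!*0!*1!*0!) = -1
Σ = -1  ⇒  CG² = 1/3*(-1)² = 1/3
CG = −√(1/3) = -0.577350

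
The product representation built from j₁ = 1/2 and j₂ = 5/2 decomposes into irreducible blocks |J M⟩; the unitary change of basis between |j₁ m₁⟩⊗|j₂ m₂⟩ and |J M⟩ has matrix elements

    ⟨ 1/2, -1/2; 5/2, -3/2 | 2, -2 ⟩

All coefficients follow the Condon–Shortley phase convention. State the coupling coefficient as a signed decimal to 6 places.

√[5·1!0!4!/6! · 0!1!1!4!0!4!] = √(96)
  +(−1)^1/∏(1,0,0,0,0,4)! = -1/24  (running -1/24)
⟨..|..⟩ = √(96)·(-1/24) = -0.408248

-0.408248  (= −√(1/6))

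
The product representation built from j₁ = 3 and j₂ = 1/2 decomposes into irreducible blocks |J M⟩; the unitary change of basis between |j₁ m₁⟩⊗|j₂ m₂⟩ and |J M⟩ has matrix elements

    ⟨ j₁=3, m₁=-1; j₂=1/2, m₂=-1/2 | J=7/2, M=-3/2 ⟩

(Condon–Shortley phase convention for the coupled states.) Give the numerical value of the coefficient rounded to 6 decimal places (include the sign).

+0.845154

√[8·0!6!1!/8! · 2!4!0!1!2!5!] = √(11520/7)
  +(−1)^0/∏(0,0,4,0,2,1)! = 1/48  (running 1/48)
⟨..|..⟩ = √(11520/7)·(1/48) = +0.845154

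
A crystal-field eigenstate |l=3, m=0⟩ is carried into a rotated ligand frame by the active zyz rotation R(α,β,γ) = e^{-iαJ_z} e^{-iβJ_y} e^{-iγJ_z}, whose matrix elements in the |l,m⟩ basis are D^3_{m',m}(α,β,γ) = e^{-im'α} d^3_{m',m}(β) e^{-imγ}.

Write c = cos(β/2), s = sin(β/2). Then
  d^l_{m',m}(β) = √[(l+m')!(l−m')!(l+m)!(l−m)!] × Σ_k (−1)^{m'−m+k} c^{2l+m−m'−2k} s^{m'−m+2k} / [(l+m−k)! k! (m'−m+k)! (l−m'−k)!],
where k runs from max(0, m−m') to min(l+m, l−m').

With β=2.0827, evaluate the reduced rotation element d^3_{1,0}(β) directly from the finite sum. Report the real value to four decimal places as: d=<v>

d^3_{1,0}(β=2.0827) via the finite sum:
c=cos(2.082700/2)=0.505056, s=sin(2.082700/2)=0.863087; N=√[24·2·6·6]=41.569219
k∈{0,1,2} keeps every argument non-negative
  k=0: (−1)^1·41.5692/(12)·0.5051^5·0.8631^1 = -0.098252
  k=1: (−1)^2·41.5692/(4)·0.5051^3·0.8631^3 = +0.860781
  k=2: (−1)^3·41.5692/(12)·0.5051^1·0.8631^5 = -0.837919
d^3_{1,0}(2.0827) = -0.098252 +0.860781 -0.837919 = -0.075390

d=-0.0754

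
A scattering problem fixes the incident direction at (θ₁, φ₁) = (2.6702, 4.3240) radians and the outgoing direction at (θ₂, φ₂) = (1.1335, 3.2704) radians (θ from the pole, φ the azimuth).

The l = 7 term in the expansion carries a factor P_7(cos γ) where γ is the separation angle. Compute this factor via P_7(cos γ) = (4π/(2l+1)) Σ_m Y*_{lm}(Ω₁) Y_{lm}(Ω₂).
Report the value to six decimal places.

Summing Y*_{l m}(θ₁,φ₁)·Y_{l m}(θ₂,φ₂) over m ∈ [−7, 7]; prefactor 4π/(2·7+1) = 0.837758:
  m=-7: Y*=(0.000817, -0.001816)  Y=(-0.155303, 0.196371)  product (0.000230, 0.000443)
  m=-6: Y*=(-0.010068, -0.010603)  Y=(0.313519, -0.305744)  product (-0.006398, -0.000246)
  m=-5: Y*=(-0.061548, 0.023954)  Y=(-0.238361, 0.178971)  product (0.010384, -0.016725)
  m=-4: Y*=(-0.003509, 0.203496)  Y=(-0.121757, 0.068944)  product (-0.013603, -0.025019)
  m=-3: Y*=(0.387594, 0.166450)  Y=(0.322807, -0.131343)  product (0.146980, 0.002823)
  m=-2: Y*=(0.364635, -0.358402)  Y=(-0.006753, 0.001779)  product (-0.001825, 0.003069)
  m=-1: Y*=(-0.053056, -0.129667)  Y=(-0.330808, 0.042848)  product (0.023107, 0.040622)
  m=+0: Y*=(0.428611, -0.000000)  Y=(0.048534, 0.000000)  product (0.020802, 0.000000)
  m=+1: Y*=(0.053056, -0.129667)  Y=(0.330808, 0.042848)  product (0.023107, -0.040622)
  m=+2: Y*=(0.364635, 0.358402)  Y=(-0.006753, -0.001779)  product (-0.001825, -0.003069)
  m=+3: Y*=(-0.387594, 0.166450)  Y=(-0.322807, -0.131343)  product (0.146980, -0.002823)
  m=+4: Y*=(-0.003509, -0.203496)  Y=(-0.121757, -0.068944)  product (-0.013603, 0.025019)
  m=+5: Y*=(0.061548, 0.023954)  Y=(0.238361, 0.178971)  product (0.010384, 0.016725)
  m=+6: Y*=(-0.010068, 0.010603)  Y=(0.313519, 0.305744)  product (-0.006398, 0.000246)
  m=+7: Y*=(-0.000817, -0.001816)  Y=(0.155303, 0.196371)  product (0.000230, -0.000443)
Accumulated sum (0.338553, 0.000000); after 4π/(2l+1) scaling, (0.283626, 0.000000) ⇒ P_7 = 0.283626

0.283626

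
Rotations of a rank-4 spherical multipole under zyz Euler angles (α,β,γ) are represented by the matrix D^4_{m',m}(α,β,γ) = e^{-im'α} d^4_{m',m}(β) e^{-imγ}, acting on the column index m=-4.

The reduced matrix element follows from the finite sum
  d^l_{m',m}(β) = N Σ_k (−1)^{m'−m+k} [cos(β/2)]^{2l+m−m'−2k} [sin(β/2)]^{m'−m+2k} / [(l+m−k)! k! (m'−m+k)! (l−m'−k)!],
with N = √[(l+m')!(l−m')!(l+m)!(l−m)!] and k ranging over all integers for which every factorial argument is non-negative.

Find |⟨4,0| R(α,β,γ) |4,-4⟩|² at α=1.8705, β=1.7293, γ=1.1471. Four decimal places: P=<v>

Split into d^4_{0,-4}(β=1.7293) × two z-phases.
c=cos(1.729300/2)=0.648906, s=sin(1.729300/2)=0.760868; N=√[24·24·1·40320]=4819.161753
k∈{0} keeps every argument non-negative
  k=0: (−1)^4·4819.1618/(576)·0.6489^4·0.7609^4 = +0.497182
d^4_{0,-4}(1.7293) = +0.497182
|D^4_{0,-4}|² = |d^4_{0,-4}(β)|² = (+0.497182)² = 0.247190 (the z-rotation phases have unit modulus)

P=0.2472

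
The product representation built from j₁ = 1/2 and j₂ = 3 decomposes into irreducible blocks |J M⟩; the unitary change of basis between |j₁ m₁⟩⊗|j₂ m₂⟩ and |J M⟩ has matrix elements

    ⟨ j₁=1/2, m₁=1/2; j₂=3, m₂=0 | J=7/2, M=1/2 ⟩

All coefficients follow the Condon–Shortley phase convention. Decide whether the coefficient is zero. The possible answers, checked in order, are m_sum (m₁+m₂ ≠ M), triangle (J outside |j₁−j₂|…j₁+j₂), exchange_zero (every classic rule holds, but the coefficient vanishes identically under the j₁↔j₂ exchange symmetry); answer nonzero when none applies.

nonzero

m-sum: m₁+m₂ = 1/2+0 = 1/2, M = 1/2  ✓
triangle: |j₁−j₂| = 5/2 ≤ J = 7/2 ≤ j₁+j₂ = 7/2  ✓
exchange: j₁≠j₂ or m₁≠m₂ — the exchange symmetry imposes no constraint here
value check: CG = +√(4/7) = +0.755929 ≠ 0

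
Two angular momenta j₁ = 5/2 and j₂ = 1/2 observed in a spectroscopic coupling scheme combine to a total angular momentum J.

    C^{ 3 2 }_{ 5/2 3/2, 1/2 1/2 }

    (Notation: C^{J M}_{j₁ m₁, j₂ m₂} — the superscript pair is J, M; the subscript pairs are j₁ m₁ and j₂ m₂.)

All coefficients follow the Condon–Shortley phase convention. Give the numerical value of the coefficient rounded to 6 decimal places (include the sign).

j₁+j₂−J=0  J+j₁−j₂=5  J−j₁+j₂=1  j₁+j₂+J+1=7
(j₁±m₁, j₂±m₂, J±M) = (4,1,1,0,5,1)
P² = 480
sum k=0..0:
  [0] +1/24 = 1/24
S = 1/24
C² = P²·S² = 5/6 ; C = +0.912871

+√(5/6) ≈ +0.912871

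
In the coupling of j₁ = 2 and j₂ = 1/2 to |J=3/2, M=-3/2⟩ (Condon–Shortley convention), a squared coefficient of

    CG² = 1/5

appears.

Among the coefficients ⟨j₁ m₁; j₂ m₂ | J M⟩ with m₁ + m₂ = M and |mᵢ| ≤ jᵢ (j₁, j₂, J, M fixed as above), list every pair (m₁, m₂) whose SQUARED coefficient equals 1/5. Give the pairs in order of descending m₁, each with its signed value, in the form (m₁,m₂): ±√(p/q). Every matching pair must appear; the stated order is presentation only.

(-1,-1/2): +√(1/5)

Admissible pairs with m₁+m₂ = M = -3/2: (-2,1/2), (-1,-1/2)
  (m₁,m₂)=(-1,-1/2): CG² = 1/5, CG = +√(1/5)   ← matches the target
  (m₁,m₂)=(-2,1/2): CG² = 4/5, CG = −√(4/5)
Pairs with CG² = 1/5: (-1,-1/2): +√(1/5)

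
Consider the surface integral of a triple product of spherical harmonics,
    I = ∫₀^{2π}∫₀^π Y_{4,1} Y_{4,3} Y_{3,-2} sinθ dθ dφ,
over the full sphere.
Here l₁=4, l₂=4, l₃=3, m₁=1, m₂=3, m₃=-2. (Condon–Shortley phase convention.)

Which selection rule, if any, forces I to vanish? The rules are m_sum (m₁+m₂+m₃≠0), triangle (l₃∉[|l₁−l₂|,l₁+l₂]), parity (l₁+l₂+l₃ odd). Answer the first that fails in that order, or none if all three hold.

m_sum

Σmᵢ = 2  ✗
l₃∈[|l₁−l₂|,l₁+l₂]=[0,8], have l₃=3
Σlᵢ = 11 ⇒ odd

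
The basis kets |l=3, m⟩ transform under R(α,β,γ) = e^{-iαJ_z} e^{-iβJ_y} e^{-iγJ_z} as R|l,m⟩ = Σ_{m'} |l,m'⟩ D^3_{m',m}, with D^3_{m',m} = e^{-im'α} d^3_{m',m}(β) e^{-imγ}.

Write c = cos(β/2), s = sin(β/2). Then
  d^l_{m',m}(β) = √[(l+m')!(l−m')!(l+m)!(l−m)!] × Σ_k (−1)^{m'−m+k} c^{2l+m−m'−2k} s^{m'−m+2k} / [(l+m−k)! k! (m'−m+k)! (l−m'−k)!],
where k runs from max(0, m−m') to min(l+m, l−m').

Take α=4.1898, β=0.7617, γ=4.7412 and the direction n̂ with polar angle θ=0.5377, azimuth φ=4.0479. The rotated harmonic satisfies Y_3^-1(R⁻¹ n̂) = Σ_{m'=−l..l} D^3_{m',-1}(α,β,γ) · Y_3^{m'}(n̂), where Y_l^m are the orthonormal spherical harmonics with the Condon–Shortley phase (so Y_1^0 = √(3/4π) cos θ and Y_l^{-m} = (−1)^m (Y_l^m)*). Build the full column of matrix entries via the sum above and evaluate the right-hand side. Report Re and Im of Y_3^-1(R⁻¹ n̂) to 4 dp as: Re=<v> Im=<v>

Re=0.0792 Im=0.2738

Need the full column D^3_{m',-1} for m'=−3..3 at α=4.1898, β=0.7617, γ=4.7412.
cos(β/2)=0.928349, sin(β/2)=0.371710
d^3_{-3,-1}: single k=2 term ⇒ +0.397465;  D = +0.012653-0.397263i
d^3_{-2,-1}: k∈[1..2] ⇒ +0.810514 -0.259882 = +0.550632;  D = +0.468148+0.289885i
d^3_{-1,-1}: k∈[0..2] ⇒ +0.640129 -0.821000 +0.098716 = -0.082154;  D = +0.072340-0.038937i
d^3_{0,-1}: k∈[0..2] ⇒ -0.887873 +0.427029 -0.022820 = -0.483664;  D = -0.013933+0.483464i
d^3_{1,-1}: k∈[0..2] ⇒ +0.615750 -0.131622 +0.002638 = +0.486765;  D = +0.414623+0.255007i
d^3_{2,-1}: k∈[0..1] ⇒ -0.259882 +0.020832 = -0.239050;  D = +0.210151-0.113936i
d^3_{3,-1}: single k=0 term ⇒ +0.063721;  D = +0.001643-0.063700i
Y_3^{m'}(θ=0.5377,φ=4.0479) and Σ D·Y over m':
  (+0.0127-0.3973i)·(+0.0511+0.0230i)  (+0.4681+0.2899i)·(-0.0551-0.2235i)  (+0.0723-0.0389i)·(-0.2744+0.3503i)  (-0.0139+0.4835i)·(+0.2207+0.0000i)  (+0.4146+0.2550i)·(+0.2744+0.3503i)  (+0.2102-0.1139i)·(-0.0551+0.2235i)  (+0.0016-0.0637i)·(-0.0511+0.0230i)
Y_3^-1(R⁻¹ n̂) = +0.079194+0.273833i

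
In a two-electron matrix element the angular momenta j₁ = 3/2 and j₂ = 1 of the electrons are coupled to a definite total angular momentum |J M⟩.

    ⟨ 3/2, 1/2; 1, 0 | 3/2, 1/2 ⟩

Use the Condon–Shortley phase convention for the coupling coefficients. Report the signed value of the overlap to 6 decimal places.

+√(1/15) ≈ +0.258199

j₁+j₂−J=1  J+j₁−j₂=2  J−j₁+j₂=1  j₁+j₂+J+1=5
(j₁±m₁, j₂±m₂, J±M) = (2,1,1,1,2,1)
P² = 4/15
sum k=0..1:
  [0] +1/1 = 1
  [1] −1/2 = -1/2
S = 1/2
C² = P²·S² = 1/15 ; C = +0.258199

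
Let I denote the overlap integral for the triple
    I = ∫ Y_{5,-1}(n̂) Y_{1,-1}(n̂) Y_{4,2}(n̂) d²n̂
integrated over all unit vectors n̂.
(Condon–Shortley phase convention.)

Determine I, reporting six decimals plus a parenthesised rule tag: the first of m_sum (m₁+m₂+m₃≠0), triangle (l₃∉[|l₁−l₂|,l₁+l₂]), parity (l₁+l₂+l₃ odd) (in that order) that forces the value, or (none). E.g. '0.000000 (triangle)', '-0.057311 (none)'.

-0.120286 (none)

Rules hold: Σm=0, L=10 even, 4≤4≤6.
N = 11·3·9 = 297
Δ = 2!·8!·0!/11! = 1/495
Racah Σ t=1..1: t=1:−1/576 = -1/576
⇒ 3j(5 1 4; 0 0 0)² = 5/99, sgn -1
Racah Σ t=0..0: t=0:+1/2880 = 1/2880
⇒ 3j(5 1 4; -1 -1 2)² = 2/165, sgn +1
4πI² = N·(3j₀)²·(3jₘ)² = 2/11
I = -1·√(0.181818/4π) = -0.12028562
No selection rule forces the value: the integral is nonzero (none).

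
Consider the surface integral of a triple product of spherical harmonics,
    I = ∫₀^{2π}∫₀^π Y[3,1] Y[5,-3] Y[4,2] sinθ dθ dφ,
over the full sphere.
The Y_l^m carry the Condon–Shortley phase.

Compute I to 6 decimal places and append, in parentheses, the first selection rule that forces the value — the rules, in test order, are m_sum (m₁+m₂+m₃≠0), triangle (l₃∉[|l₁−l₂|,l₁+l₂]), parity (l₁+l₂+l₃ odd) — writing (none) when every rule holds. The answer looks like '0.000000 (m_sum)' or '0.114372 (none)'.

-0.144236 (none)

Checks pass: Σm=0; 12 even; l₃=4∈[2,8].
(2·3+1)(2·5+1)(2·4+1) = 693
Δ: 4! 2! 6! / 13! → 1/180180
sum: t=1:−1/576 t=2:+1/144 t=3:−1/576 = 1/288
3j²(3 5 4; 0 0 0) = Δ·Π!·Σ² = 20/1001  (sign +1)
sum: t=0:+1/2304 t=1:−1/720 t=2:+1/5760 = -1/1280
3j²(3 5 4; 1 -3 2) = Δ·Π!·Σ² = 27/1430  (sign -1)
combine: 4πI² = 693·20/1001·27/1430 = 486/1859
take √, sign -1: I = -0.14423595
No selection rule forces the value: the integral is nonzero (none).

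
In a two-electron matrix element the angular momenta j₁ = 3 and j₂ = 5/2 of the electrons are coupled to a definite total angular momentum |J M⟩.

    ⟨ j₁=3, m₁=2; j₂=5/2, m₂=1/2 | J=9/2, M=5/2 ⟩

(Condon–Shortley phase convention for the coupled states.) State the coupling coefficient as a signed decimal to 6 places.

+0.497468  (= +√(49/198))

j₁+j₂−J=1  J+j₁−j₂=5  J−j₁+j₂=4  j₁+j₂+J+1=11
(j₁±m₁, j₂±m₂, J±M) = (5,1,3,2,7,2)
P² = 115200/11
sum k=0..1:
  [0] +1/144 = 1/144
  [1] −1/480 = -1/480
S = 7/1440
C² = P²·S² = 49/198 ; C = +0.497468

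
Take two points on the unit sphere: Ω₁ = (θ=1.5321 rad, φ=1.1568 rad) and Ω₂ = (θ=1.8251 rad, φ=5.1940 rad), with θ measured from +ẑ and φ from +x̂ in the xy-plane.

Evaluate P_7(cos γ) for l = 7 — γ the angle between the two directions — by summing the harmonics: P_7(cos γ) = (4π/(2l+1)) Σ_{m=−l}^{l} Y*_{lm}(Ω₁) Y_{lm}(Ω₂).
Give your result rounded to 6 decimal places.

Summing Y*_{l m}(θ₁,φ₁)·Y_{l m}(θ₂,φ₂) over m ∈ [−7, 7]; prefactor 4π/(2·7+1) = 0.837758:
  m=-7: (-0.119987, 0.482737) × (0.090559, 0.387318) = (-0.197838, -0.002757)  (running Σ = (-0.197838, -0.002757))
  m=-6: (0.057030, 0.044044) × (-0.374643, -0.096431) = (-0.017119, -0.022000)  (running Σ = (-0.214957, -0.024757))
  m=-5: (-0.314705, 0.171591) × (-0.036978, 0.041027) = (0.004597, -0.019256)  (running Σ = (-0.210360, -0.044013))
  m=-4: (0.007178, 0.084060) × (-0.122806, -0.330620) = (0.026910, -0.012696)  (running Σ = (-0.183450, -0.056710))
  m=-3: (-0.303128, -0.103425) × (0.060125, 0.007614) = (-0.017438, -0.008526)  (running Σ = (-0.200888, -0.065236))
  m=-2: (-0.060645, 0.066044) × (0.181246, -0.260667) = (0.006224, 0.027778)  (running Σ = (-0.194664, -0.037458))
  m=-1: (-0.123218, -0.280429) × (0.047821, 0.091495) = (0.019765, -0.024684)  (running Σ = (-0.174898, -0.062142))
  m=0: (-0.091218, -0.000000) × (0.304593, 0.000000) = (-0.027784, -0.000000)  (running Σ = (-0.202683, -0.062142))
  m=1: (0.123218, -0.280429) × (-0.047821, 0.091495) = (0.019765, 0.024684)  (running Σ = (-0.182917, -0.037458))
  m=2: (-0.060645, -0.066044) × (0.181246, 0.260667) = (0.006224, -0.027778)  (running Σ = (-0.176693, -0.065236))
  m=3: (0.303128, -0.103425) × (-0.060125, 0.007614) = (-0.017438, 0.008526)  (running Σ = (-0.194131, -0.056710))
  m=4: (0.007178, -0.084060) × (-0.122806, 0.330620) = (0.026910, 0.012696)  (running Σ = (-0.167221, -0.044013))
  m=5: (0.314705, 0.171591) × (0.036978, 0.041027) = (0.004597, 0.019256)  (running Σ = (-0.162624, -0.024757))
  m=6: (0.057030, -0.044044) × (-0.374643, 0.096431) = (-0.017119, 0.022000)  (running Σ = (-0.179742, -0.002757))
  m=7: (0.119987, 0.482737) × (-0.090559, 0.387318) = (-0.197838, 0.002757)  (running Σ = (-0.377581, -0.000000))
Accumulated sum (-0.377581, -0.000000); after 4π/(2l+1) scaling, (-0.316321, -0.000000) ⇒ P_7 = -0.316321

-0.316321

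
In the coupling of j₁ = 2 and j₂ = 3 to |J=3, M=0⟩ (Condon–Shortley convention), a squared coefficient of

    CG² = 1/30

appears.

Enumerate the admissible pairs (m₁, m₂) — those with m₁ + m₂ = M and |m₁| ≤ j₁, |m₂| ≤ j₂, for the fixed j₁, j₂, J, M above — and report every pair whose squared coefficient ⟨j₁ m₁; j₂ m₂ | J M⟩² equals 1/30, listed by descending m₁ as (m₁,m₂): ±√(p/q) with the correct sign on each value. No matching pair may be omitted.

(1,-1): +√(1/30); (-1,1): +√(1/30)

Admissible pairs with m₁+m₂ = M = 0: (-2,2), (-1,1), (0,0), (1,-1), (2,-2)
  (m₁,m₂)=(2,-2): CG² = 1/3, CG = +√(1/3)
  (m₁,m₂)=(1,-1): CG² = 1/30, CG = +√(1/30)   ← matches the target
  (m₁,m₂)=(0,0): CG² = 4/15, CG = −√(4/15)
  (m₁,m₂)=(-1,1): CG² = 1/30, CG = +√(1/30)   ← matches the target
  (m₁,m₂)=(-2,2): CG² = 1/3, CG = +√(1/3)
Pairs with CG² = 1/30: (1,-1): +√(1/30); (-1,1): +√(1/30)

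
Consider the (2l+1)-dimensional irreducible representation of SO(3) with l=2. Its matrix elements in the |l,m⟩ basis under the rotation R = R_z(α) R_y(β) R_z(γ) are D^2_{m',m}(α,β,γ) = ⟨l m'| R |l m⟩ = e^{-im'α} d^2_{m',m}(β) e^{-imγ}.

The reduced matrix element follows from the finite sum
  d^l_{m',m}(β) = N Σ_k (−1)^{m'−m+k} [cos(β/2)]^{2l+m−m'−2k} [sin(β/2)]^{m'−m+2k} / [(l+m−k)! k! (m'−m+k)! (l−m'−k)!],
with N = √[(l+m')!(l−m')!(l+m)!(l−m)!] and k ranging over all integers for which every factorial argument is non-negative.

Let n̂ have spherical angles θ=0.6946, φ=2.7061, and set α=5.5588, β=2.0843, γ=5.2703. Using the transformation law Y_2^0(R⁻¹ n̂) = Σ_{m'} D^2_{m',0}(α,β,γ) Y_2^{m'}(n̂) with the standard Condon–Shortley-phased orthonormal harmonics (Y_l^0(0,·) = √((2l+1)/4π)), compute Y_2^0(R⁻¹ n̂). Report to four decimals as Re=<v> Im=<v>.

Need the full column D^2_{m',0} for m'=−2..2 at α=5.5588, β=2.0843, γ=5.2703.
cos(β/2)=0.504365, sin(β/2)=0.863491
d^2_{-2,0}: single k=2 term ⇒ +0.464601;  D = +0.056553-0.461147i
d^2_{-1,0}: k∈[1..2] ⇒ +0.271374 -0.795414 = -0.524040;  D = -0.392458+0.347269i
d^2_{0,0}: k∈[0..2] ⇒ +0.064711 -0.758691 +0.555943 = -0.138037;  D = -0.138037+0.000000i
d^2_{1,0}: k∈[0..1] ⇒ -0.271374 +0.795414 = +0.524040;  D = +0.392458+0.347269i
d^2_{2,0}: single k=0 term ⇒ +0.464601;  D = +0.056553+0.461147i
Y_2^{m'}(θ=0.6946,φ=2.7061) and Σ D·Y over m':
  (+0.0566-0.4611i)·(+0.1019+0.1211i)  (-0.3925+0.3473i)·(-0.3445-0.1603i)  (-0.1380+0.0000i)·(+0.2431+0.0000i)  (+0.3925+0.3473i)·(+0.3445-0.1603i)  (+0.0566+0.4611i)·(+0.1019-0.1211i)
Y_2^0(R⁻¹ n̂) = +0.471309+0.000000i

Re=0.4713 Im=0.0000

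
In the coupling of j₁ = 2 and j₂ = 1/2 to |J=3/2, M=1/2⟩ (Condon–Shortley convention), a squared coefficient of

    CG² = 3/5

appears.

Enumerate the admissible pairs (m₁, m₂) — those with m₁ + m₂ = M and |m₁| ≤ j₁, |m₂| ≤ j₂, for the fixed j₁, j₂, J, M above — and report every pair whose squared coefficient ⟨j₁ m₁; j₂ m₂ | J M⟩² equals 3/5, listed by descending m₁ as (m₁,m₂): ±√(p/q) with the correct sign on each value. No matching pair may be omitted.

Admissible pairs with m₁+m₂ = M = 1/2: (0,1/2), (1,-1/2)
  (m₁,m₂)=(1,-1/2): CG² = 3/5, CG = +√(3/5)   ← matches the target
  (m₁,m₂)=(0,1/2): CG² = 2/5, CG = −√(2/5)
Pairs with CG² = 3/5: (1,-1/2): +√(3/5)

(1,-1/2): +√(3/5)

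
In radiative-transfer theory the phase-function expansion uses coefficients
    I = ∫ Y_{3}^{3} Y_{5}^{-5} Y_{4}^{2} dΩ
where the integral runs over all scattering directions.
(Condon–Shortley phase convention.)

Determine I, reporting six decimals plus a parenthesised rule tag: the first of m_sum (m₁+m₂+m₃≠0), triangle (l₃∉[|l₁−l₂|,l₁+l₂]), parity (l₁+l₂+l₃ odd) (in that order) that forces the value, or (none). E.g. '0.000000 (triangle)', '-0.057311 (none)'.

0.138791 (none)

Rules hold: Σm=0, L=12 even, 2≤4≤8.
N = 7·11·9 = 693
Δ = 4!·2!·6!/13! = 1/180180
Racah Σ t=1..3: t=1:−1/576 t=2:+1/144 t=3:−1/576 = 1/288
⇒ 3j(3 5 4; 0 0 0)² = 20/1001, sgn +1
Racah Σ t=0..0: t=0:+1/34560 = 1/34560
⇒ 3j(3 5 4; 3 -5 2)² = 5/286, sgn +1
4πI² = N·(3j₀)²·(3jₘ)² = 450/1859
I = +1·√(0.242066/4π) = 0.13879110
No selection rule forces the value: the integral is nonzero (none).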